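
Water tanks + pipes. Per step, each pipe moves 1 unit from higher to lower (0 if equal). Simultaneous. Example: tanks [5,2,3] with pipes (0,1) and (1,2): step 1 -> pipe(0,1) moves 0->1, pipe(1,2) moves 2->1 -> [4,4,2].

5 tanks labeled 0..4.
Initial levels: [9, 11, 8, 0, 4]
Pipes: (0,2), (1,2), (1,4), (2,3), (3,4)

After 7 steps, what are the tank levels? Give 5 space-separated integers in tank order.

Step 1: flows [0->2,1->2,1->4,2->3,4->3] -> levels [8 9 9 2 4]
Step 2: flows [2->0,1=2,1->4,2->3,4->3] -> levels [9 8 7 4 4]
Step 3: flows [0->2,1->2,1->4,2->3,3=4] -> levels [8 6 8 5 5]
Step 4: flows [0=2,2->1,1->4,2->3,3=4] -> levels [8 6 6 6 6]
Step 5: flows [0->2,1=2,1=4,2=3,3=4] -> levels [7 6 7 6 6]
Step 6: flows [0=2,2->1,1=4,2->3,3=4] -> levels [7 7 5 7 6]
Step 7: flows [0->2,1->2,1->4,3->2,3->4] -> levels [6 5 8 5 8]

Answer: 6 5 8 5 8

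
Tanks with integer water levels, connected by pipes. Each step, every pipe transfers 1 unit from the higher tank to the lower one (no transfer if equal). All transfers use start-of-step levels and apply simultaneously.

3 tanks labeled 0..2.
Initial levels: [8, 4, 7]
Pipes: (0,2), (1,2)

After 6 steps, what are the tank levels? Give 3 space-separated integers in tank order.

Step 1: flows [0->2,2->1] -> levels [7 5 7]
Step 2: flows [0=2,2->1] -> levels [7 6 6]
Step 3: flows [0->2,1=2] -> levels [6 6 7]
Step 4: flows [2->0,2->1] -> levels [7 7 5]
Step 5: flows [0->2,1->2] -> levels [6 6 7]
  -> period-2 cycle: step 5 state = step 3 state
  -> state at step 6: (6-3) mod 2 = 1, same as step 4 -> [7 7 5]

Answer: 7 7 5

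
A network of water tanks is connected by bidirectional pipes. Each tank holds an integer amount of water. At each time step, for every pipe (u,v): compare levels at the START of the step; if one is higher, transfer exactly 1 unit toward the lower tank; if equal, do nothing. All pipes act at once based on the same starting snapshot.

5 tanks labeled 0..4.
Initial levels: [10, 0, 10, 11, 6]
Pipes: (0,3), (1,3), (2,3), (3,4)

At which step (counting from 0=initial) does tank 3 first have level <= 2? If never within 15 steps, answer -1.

Step 1: flows [3->0,3->1,3->2,3->4] -> levels [11 1 11 7 7]
Step 2: flows [0->3,3->1,2->3,3=4] -> levels [10 2 10 8 7]
Step 3: flows [0->3,3->1,2->3,3->4] -> levels [9 3 9 8 8]
Step 4: flows [0->3,3->1,2->3,3=4] -> levels [8 4 8 9 8]
Step 5: flows [3->0,3->1,3->2,3->4] -> levels [9 5 9 5 9]
Step 6: flows [0->3,1=3,2->3,4->3] -> levels [8 5 8 8 8]
Step 7: flows [0=3,3->1,2=3,3=4] -> levels [8 6 8 7 8]
Step 8: flows [0->3,3->1,2->3,4->3] -> levels [7 7 7 9 7]
Step 9: flows [3->0,3->1,3->2,3->4] -> levels [8 8 8 5 8]
Step 10: flows [0->3,1->3,2->3,4->3] -> levels [7 7 7 9 7]
  -> period-2 cycle (repeats step 8); tank 3 never drops to <=2
Tank 3 never reaches <=2 within 15 steps

Answer: -1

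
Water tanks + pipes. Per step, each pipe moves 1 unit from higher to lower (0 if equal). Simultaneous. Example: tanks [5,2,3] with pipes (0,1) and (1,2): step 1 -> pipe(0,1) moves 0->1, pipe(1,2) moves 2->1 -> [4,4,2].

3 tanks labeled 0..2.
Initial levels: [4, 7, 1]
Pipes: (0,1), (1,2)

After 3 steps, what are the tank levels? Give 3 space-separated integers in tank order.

Step 1: flows [1->0,1->2] -> levels [5 5 2]
Step 2: flows [0=1,1->2] -> levels [5 4 3]
Step 3: flows [0->1,1->2] -> levels [4 4 4]

Answer: 4 4 4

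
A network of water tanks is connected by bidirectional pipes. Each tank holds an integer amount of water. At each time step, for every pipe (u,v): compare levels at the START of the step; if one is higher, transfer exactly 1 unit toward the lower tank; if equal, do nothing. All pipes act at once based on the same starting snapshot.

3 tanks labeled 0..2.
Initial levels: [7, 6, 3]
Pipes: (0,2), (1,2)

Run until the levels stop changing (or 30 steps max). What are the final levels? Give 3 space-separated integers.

Answer: 5 5 6

Derivation:
Step 1: flows [0->2,1->2] -> levels [6 5 5]
Step 2: flows [0->2,1=2] -> levels [5 5 6]
Step 3: flows [2->0,2->1] -> levels [6 6 4]
Step 4: flows [0->2,1->2] -> levels [5 5 6]
  -> period-2 cycle: step 4 state = step 2 state; never stabilizes
  -> state at step 30: (30-2) mod 2 = 0, same as step 2 -> [5 5 6]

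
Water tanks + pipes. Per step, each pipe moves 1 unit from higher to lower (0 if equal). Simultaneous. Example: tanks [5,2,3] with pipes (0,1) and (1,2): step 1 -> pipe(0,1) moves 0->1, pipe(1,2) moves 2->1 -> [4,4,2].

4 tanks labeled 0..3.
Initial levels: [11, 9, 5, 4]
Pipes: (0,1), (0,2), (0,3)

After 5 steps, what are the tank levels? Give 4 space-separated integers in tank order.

Answer: 5 8 8 8

Derivation:
Step 1: flows [0->1,0->2,0->3] -> levels [8 10 6 5]
Step 2: flows [1->0,0->2,0->3] -> levels [7 9 7 6]
Step 3: flows [1->0,0=2,0->3] -> levels [7 8 7 7]
Step 4: flows [1->0,0=2,0=3] -> levels [8 7 7 7]
Step 5: flows [0->1,0->2,0->3] -> levels [5 8 8 8]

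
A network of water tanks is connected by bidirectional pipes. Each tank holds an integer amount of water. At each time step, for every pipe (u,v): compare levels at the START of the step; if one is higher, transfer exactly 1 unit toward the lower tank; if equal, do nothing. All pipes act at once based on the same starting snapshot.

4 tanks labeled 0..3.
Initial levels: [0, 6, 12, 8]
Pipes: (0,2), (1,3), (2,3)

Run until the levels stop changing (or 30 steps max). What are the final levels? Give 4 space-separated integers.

Step 1: flows [2->0,3->1,2->3] -> levels [1 7 10 8]
Step 2: flows [2->0,3->1,2->3] -> levels [2 8 8 8]
Step 3: flows [2->0,1=3,2=3] -> levels [3 8 7 8]
Step 4: flows [2->0,1=3,3->2] -> levels [4 8 7 7]
Step 5: flows [2->0,1->3,2=3] -> levels [5 7 6 8]
Step 6: flows [2->0,3->1,3->2] -> levels [6 8 6 6]
Step 7: flows [0=2,1->3,2=3] -> levels [6 7 6 7]
Step 8: flows [0=2,1=3,3->2] -> levels [6 7 7 6]
Step 9: flows [2->0,1->3,2->3] -> levels [7 6 5 8]
Step 10: flows [0->2,3->1,3->2] -> levels [6 7 7 6]
  -> period-2 cycle: step 10 state = step 8 state; never stabilizes
  -> state at step 30: (30-8) mod 2 = 0, same as step 8 -> [6 7 7 6]

Answer: 6 7 7 6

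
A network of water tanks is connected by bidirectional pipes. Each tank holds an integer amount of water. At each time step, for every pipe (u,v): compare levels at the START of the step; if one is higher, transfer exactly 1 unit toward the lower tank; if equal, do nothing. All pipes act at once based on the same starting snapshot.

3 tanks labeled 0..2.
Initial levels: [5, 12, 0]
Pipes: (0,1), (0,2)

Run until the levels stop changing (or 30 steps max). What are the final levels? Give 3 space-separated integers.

Answer: 7 5 5

Derivation:
Step 1: flows [1->0,0->2] -> levels [5 11 1]
Step 2: flows [1->0,0->2] -> levels [5 10 2]
Step 3: flows [1->0,0->2] -> levels [5 9 3]
Step 4: flows [1->0,0->2] -> levels [5 8 4]
Step 5: flows [1->0,0->2] -> levels [5 7 5]
Step 6: flows [1->0,0=2] -> levels [6 6 5]
Step 7: flows [0=1,0->2] -> levels [5 6 6]
Step 8: flows [1->0,2->0] -> levels [7 5 5]
Step 9: flows [0->1,0->2] -> levels [5 6 6]
  -> period-2 cycle: step 9 state = step 7 state; never stabilizes
  -> state at step 30: (30-7) mod 2 = 1, same as step 8 -> [7 5 5]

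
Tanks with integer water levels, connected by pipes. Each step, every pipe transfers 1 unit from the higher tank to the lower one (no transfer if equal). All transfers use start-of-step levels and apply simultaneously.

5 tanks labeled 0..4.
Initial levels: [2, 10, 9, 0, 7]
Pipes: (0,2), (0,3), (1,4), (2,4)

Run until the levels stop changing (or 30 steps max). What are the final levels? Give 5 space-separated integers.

Answer: 4 7 7 5 5

Derivation:
Step 1: flows [2->0,0->3,1->4,2->4] -> levels [2 9 7 1 9]
Step 2: flows [2->0,0->3,1=4,4->2] -> levels [2 9 7 2 8]
Step 3: flows [2->0,0=3,1->4,4->2] -> levels [3 8 7 2 8]
Step 4: flows [2->0,0->3,1=4,4->2] -> levels [3 8 7 3 7]
Step 5: flows [2->0,0=3,1->4,2=4] -> levels [4 7 6 3 8]
Step 6: flows [2->0,0->3,4->1,4->2] -> levels [4 8 6 4 6]
Step 7: flows [2->0,0=3,1->4,2=4] -> levels [5 7 5 4 7]
Step 8: flows [0=2,0->3,1=4,4->2] -> levels [4 7 6 5 6]
Step 9: flows [2->0,3->0,1->4,2=4] -> levels [6 6 5 4 7]
Step 10: flows [0->2,0->3,4->1,4->2] -> levels [4 7 7 5 5]
Step 11: flows [2->0,3->0,1->4,2->4] -> levels [6 6 5 4 7]
  -> period-2 cycle: step 11 state = step 9 state; never stabilizes
  -> state at step 30: (30-9) mod 2 = 1, same as step 10 -> [4 7 7 5 5]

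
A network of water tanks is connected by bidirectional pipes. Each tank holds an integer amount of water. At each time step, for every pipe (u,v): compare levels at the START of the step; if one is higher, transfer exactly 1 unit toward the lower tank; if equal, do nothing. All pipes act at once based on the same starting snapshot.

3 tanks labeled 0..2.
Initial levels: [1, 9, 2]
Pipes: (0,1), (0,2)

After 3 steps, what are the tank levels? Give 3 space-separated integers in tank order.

Step 1: flows [1->0,2->0] -> levels [3 8 1]
Step 2: flows [1->0,0->2] -> levels [3 7 2]
Step 3: flows [1->0,0->2] -> levels [3 6 3]

Answer: 3 6 3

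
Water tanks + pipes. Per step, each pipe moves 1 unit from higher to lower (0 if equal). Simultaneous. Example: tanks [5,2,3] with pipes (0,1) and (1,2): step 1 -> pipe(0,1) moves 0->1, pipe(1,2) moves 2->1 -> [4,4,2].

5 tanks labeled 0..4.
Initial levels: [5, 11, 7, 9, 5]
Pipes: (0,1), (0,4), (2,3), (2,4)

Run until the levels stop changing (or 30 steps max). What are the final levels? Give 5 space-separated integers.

Step 1: flows [1->0,0=4,3->2,2->4] -> levels [6 10 7 8 6]
Step 2: flows [1->0,0=4,3->2,2->4] -> levels [7 9 7 7 7]
Step 3: flows [1->0,0=4,2=3,2=4] -> levels [8 8 7 7 7]
Step 4: flows [0=1,0->4,2=3,2=4] -> levels [7 8 7 7 8]
Step 5: flows [1->0,4->0,2=3,4->2] -> levels [9 7 8 7 6]
Step 6: flows [0->1,0->4,2->3,2->4] -> levels [7 8 6 8 8]
Step 7: flows [1->0,4->0,3->2,4->2] -> levels [9 7 8 7 6]
  -> period-2 cycle: step 7 state = step 5 state; never stabilizes
  -> state at step 30: (30-5) mod 2 = 1, same as step 6 -> [7 8 6 8 8]

Answer: 7 8 6 8 8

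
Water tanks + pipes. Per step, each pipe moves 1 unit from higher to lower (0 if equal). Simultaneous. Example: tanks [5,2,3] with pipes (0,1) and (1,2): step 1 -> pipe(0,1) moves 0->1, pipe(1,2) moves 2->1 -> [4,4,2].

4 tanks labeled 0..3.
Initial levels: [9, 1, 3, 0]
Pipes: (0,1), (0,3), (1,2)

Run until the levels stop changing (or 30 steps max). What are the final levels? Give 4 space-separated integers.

Answer: 4 2 4 3

Derivation:
Step 1: flows [0->1,0->3,2->1] -> levels [7 3 2 1]
Step 2: flows [0->1,0->3,1->2] -> levels [5 3 3 2]
Step 3: flows [0->1,0->3,1=2] -> levels [3 4 3 3]
Step 4: flows [1->0,0=3,1->2] -> levels [4 2 4 3]
Step 5: flows [0->1,0->3,2->1] -> levels [2 4 3 4]
Step 6: flows [1->0,3->0,1->2] -> levels [4 2 4 3]
  -> period-2 cycle: step 6 state = step 4 state; never stabilizes
  -> state at step 30: (30-4) mod 2 = 0, same as step 4 -> [4 2 4 3]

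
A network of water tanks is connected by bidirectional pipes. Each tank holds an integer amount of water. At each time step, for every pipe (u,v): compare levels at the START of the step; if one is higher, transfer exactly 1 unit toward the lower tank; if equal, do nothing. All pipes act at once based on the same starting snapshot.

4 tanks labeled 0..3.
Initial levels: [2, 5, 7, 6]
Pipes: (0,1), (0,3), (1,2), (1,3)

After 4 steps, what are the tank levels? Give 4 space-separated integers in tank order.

Step 1: flows [1->0,3->0,2->1,3->1] -> levels [4 6 6 4]
Step 2: flows [1->0,0=3,1=2,1->3] -> levels [5 4 6 5]
Step 3: flows [0->1,0=3,2->1,3->1] -> levels [4 7 5 4]
Step 4: flows [1->0,0=3,1->2,1->3] -> levels [5 4 6 5]

Answer: 5 4 6 5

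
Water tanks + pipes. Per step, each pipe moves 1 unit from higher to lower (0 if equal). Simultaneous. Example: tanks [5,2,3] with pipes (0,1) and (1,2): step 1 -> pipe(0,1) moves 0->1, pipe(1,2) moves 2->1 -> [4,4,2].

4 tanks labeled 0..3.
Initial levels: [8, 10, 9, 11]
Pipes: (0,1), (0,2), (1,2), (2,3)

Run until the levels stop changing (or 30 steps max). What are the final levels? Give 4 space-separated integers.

Answer: 10 10 8 10

Derivation:
Step 1: flows [1->0,2->0,1->2,3->2] -> levels [10 8 10 10]
Step 2: flows [0->1,0=2,2->1,2=3] -> levels [9 10 9 10]
Step 3: flows [1->0,0=2,1->2,3->2] -> levels [10 8 11 9]
Step 4: flows [0->1,2->0,2->1,2->3] -> levels [10 10 8 10]
Step 5: flows [0=1,0->2,1->2,3->2] -> levels [9 9 11 9]
Step 6: flows [0=1,2->0,2->1,2->3] -> levels [10 10 8 10]
  -> period-2 cycle: step 6 state = step 4 state; never stabilizes
  -> state at step 30: (30-4) mod 2 = 0, same as step 4 -> [10 10 8 10]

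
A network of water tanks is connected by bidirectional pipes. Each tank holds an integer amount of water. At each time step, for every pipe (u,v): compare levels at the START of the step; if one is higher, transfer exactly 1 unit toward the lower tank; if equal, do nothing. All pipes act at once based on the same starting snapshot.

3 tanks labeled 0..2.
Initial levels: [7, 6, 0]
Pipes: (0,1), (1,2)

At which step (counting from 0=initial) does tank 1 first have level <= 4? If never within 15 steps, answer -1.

Answer: 4

Derivation:
Step 1: flows [0->1,1->2] -> levels [6 6 1]
Step 2: flows [0=1,1->2] -> levels [6 5 2]
Step 3: flows [0->1,1->2] -> levels [5 5 3]
Step 4: flows [0=1,1->2] -> levels [5 4 4]
Tank 1 first reaches <=4 at step 4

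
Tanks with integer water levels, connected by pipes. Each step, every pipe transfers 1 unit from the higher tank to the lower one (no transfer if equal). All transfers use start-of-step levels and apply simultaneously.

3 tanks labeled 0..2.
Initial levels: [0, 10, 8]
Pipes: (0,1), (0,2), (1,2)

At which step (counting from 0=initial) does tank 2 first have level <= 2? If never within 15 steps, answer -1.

Answer: -1

Derivation:
Step 1: flows [1->0,2->0,1->2] -> levels [2 8 8]
Step 2: flows [1->0,2->0,1=2] -> levels [4 7 7]
Step 3: flows [1->0,2->0,1=2] -> levels [6 6 6]
Step 4: flows [0=1,0=2,1=2] -> levels [6 6 6]
  -> stable; tank 2 stays at 6 > 2
Tank 2 never reaches <=2 within 15 steps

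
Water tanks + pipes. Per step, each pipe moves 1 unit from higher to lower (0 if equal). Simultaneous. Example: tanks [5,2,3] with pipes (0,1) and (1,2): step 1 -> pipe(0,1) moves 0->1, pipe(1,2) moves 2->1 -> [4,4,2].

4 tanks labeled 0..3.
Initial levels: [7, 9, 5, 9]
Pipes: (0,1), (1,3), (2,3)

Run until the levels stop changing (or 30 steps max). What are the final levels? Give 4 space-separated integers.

Step 1: flows [1->0,1=3,3->2] -> levels [8 8 6 8]
Step 2: flows [0=1,1=3,3->2] -> levels [8 8 7 7]
Step 3: flows [0=1,1->3,2=3] -> levels [8 7 7 8]
Step 4: flows [0->1,3->1,3->2] -> levels [7 9 8 6]
Step 5: flows [1->0,1->3,2->3] -> levels [8 7 7 8]
  -> period-2 cycle: step 5 state = step 3 state; never stabilizes
  -> state at step 30: (30-3) mod 2 = 1, same as step 4 -> [7 9 8 6]

Answer: 7 9 8 6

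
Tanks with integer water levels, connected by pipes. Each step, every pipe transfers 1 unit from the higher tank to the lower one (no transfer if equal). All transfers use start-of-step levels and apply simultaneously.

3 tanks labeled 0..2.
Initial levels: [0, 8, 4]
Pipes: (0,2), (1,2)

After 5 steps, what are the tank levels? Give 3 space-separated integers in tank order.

Answer: 4 4 4

Derivation:
Step 1: flows [2->0,1->2] -> levels [1 7 4]
Step 2: flows [2->0,1->2] -> levels [2 6 4]
Step 3: flows [2->0,1->2] -> levels [3 5 4]
Step 4: flows [2->0,1->2] -> levels [4 4 4]
Step 5: flows [0=2,1=2] -> levels [4 4 4]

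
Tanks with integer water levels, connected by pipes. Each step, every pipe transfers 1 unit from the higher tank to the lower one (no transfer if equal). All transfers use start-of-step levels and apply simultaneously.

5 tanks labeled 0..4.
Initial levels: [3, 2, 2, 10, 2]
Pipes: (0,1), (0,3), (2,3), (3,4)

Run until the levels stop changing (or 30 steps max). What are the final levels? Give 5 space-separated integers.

Step 1: flows [0->1,3->0,3->2,3->4] -> levels [3 3 3 7 3]
Step 2: flows [0=1,3->0,3->2,3->4] -> levels [4 3 4 4 4]
Step 3: flows [0->1,0=3,2=3,3=4] -> levels [3 4 4 4 4]
Step 4: flows [1->0,3->0,2=3,3=4] -> levels [5 3 4 3 4]
Step 5: flows [0->1,0->3,2->3,4->3] -> levels [3 4 3 6 3]
Step 6: flows [1->0,3->0,3->2,3->4] -> levels [5 3 4 3 4]
  -> period-2 cycle: step 6 state = step 4 state; never stabilizes
  -> state at step 30: (30-4) mod 2 = 0, same as step 4 -> [5 3 4 3 4]

Answer: 5 3 4 3 4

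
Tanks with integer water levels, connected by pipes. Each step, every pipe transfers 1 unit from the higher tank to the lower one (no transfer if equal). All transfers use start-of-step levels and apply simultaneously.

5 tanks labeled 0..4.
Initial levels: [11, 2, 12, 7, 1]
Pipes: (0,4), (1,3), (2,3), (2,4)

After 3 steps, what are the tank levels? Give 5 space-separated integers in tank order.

Step 1: flows [0->4,3->1,2->3,2->4] -> levels [10 3 10 7 3]
Step 2: flows [0->4,3->1,2->3,2->4] -> levels [9 4 8 7 5]
Step 3: flows [0->4,3->1,2->3,2->4] -> levels [8 5 6 7 7]

Answer: 8 5 6 7 7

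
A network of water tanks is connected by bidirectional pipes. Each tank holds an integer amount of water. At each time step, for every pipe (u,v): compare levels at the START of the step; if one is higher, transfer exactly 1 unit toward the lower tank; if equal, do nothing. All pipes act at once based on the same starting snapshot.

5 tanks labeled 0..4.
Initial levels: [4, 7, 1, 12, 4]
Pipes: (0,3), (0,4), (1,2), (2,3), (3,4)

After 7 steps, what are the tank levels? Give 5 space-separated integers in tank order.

Step 1: flows [3->0,0=4,1->2,3->2,3->4] -> levels [5 6 3 9 5]
Step 2: flows [3->0,0=4,1->2,3->2,3->4] -> levels [6 5 5 6 6]
Step 3: flows [0=3,0=4,1=2,3->2,3=4] -> levels [6 5 6 5 6]
Step 4: flows [0->3,0=4,2->1,2->3,4->3] -> levels [5 6 4 8 5]
Step 5: flows [3->0,0=4,1->2,3->2,3->4] -> levels [6 5 6 5 6]
  -> period-2 cycle: step 5 state = step 3 state
  -> state at step 7: (7-3) mod 2 = 0, same as step 3 -> [6 5 6 5 6]

Answer: 6 5 6 5 6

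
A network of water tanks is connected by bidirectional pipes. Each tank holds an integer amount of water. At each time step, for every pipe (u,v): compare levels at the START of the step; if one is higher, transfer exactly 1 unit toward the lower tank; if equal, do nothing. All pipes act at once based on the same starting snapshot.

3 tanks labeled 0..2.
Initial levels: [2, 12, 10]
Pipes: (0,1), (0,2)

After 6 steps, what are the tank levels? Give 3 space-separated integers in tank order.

Step 1: flows [1->0,2->0] -> levels [4 11 9]
Step 2: flows [1->0,2->0] -> levels [6 10 8]
Step 3: flows [1->0,2->0] -> levels [8 9 7]
Step 4: flows [1->0,0->2] -> levels [8 8 8]
Step 5: flows [0=1,0=2] -> levels [8 8 8]
  -> stable; steps 6..6 unchanged -> [8 8 8]

Answer: 8 8 8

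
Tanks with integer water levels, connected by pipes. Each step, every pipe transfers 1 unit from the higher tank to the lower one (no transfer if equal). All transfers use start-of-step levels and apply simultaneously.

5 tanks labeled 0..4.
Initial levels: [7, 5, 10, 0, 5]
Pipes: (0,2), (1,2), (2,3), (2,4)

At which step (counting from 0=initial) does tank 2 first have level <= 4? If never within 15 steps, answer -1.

Answer: 6

Derivation:
Step 1: flows [2->0,2->1,2->3,2->4] -> levels [8 6 6 1 6]
Step 2: flows [0->2,1=2,2->3,2=4] -> levels [7 6 6 2 6]
Step 3: flows [0->2,1=2,2->3,2=4] -> levels [6 6 6 3 6]
Step 4: flows [0=2,1=2,2->3,2=4] -> levels [6 6 5 4 6]
Step 5: flows [0->2,1->2,2->3,4->2] -> levels [5 5 7 5 5]
Step 6: flows [2->0,2->1,2->3,2->4] -> levels [6 6 3 6 6]
Tank 2 first reaches <=4 at step 6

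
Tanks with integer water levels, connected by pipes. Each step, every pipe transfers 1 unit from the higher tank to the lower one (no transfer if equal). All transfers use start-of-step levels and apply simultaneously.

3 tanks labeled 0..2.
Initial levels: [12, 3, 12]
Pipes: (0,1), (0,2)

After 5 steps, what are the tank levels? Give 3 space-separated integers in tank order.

Step 1: flows [0->1,0=2] -> levels [11 4 12]
Step 2: flows [0->1,2->0] -> levels [11 5 11]
Step 3: flows [0->1,0=2] -> levels [10 6 11]
Step 4: flows [0->1,2->0] -> levels [10 7 10]
Step 5: flows [0->1,0=2] -> levels [9 8 10]

Answer: 9 8 10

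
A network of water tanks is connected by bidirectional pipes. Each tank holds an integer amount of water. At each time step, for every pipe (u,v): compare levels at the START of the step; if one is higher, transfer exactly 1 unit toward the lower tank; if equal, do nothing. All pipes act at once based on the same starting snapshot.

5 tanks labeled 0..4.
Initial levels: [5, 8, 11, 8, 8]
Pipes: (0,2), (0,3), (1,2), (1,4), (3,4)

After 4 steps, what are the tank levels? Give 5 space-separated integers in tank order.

Answer: 8 8 8 8 8

Derivation:
Step 1: flows [2->0,3->0,2->1,1=4,3=4] -> levels [7 9 9 7 8]
Step 2: flows [2->0,0=3,1=2,1->4,4->3] -> levels [8 8 8 8 8]
Step 3: flows [0=2,0=3,1=2,1=4,3=4] -> levels [8 8 8 8 8]
  -> stable; steps 4..4 unchanged -> [8 8 8 8 8]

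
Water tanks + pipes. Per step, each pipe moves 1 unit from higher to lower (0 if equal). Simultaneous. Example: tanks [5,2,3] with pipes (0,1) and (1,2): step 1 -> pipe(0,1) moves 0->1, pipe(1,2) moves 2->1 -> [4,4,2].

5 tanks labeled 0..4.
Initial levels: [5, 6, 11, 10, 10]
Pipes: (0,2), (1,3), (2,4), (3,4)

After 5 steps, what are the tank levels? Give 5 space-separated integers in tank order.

Step 1: flows [2->0,3->1,2->4,3=4] -> levels [6 7 9 9 11]
Step 2: flows [2->0,3->1,4->2,4->3] -> levels [7 8 9 9 9]
Step 3: flows [2->0,3->1,2=4,3=4] -> levels [8 9 8 8 9]
Step 4: flows [0=2,1->3,4->2,4->3] -> levels [8 8 9 10 7]
Step 5: flows [2->0,3->1,2->4,3->4] -> levels [9 9 7 8 9]

Answer: 9 9 7 8 9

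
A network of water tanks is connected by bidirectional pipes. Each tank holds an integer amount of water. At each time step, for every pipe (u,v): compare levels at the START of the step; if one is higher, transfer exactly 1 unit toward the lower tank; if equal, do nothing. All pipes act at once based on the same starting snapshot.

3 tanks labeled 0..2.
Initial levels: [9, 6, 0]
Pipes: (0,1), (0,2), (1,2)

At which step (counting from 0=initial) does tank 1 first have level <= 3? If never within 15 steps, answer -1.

Step 1: flows [0->1,0->2,1->2] -> levels [7 6 2]
Step 2: flows [0->1,0->2,1->2] -> levels [5 6 4]
Step 3: flows [1->0,0->2,1->2] -> levels [5 4 6]
Step 4: flows [0->1,2->0,2->1] -> levels [5 6 4]
  -> period-2 cycle (repeats step 2); tank 1 never drops to <=3
Tank 1 never reaches <=3 within 15 steps

Answer: -1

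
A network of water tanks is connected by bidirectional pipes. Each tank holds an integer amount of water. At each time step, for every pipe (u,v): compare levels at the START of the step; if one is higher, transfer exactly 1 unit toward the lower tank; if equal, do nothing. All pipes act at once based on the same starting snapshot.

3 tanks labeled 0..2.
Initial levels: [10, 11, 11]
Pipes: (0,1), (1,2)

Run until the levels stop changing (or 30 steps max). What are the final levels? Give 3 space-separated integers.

Step 1: flows [1->0,1=2] -> levels [11 10 11]
Step 2: flows [0->1,2->1] -> levels [10 12 10]
Step 3: flows [1->0,1->2] -> levels [11 10 11]
  -> period-2 cycle: step 3 state = step 1 state; never stabilizes
  -> state at step 30: (30-1) mod 2 = 1, same as step 2 -> [10 12 10]

Answer: 10 12 10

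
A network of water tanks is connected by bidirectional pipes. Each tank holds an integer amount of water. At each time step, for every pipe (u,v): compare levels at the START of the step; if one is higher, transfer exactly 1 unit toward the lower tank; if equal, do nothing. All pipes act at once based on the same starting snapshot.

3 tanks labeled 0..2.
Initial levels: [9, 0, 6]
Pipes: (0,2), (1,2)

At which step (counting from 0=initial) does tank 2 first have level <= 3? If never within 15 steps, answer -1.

Step 1: flows [0->2,2->1] -> levels [8 1 6]
Step 2: flows [0->2,2->1] -> levels [7 2 6]
Step 3: flows [0->2,2->1] -> levels [6 3 6]
Step 4: flows [0=2,2->1] -> levels [6 4 5]
Step 5: flows [0->2,2->1] -> levels [5 5 5]
Step 6: flows [0=2,1=2] -> levels [5 5 5]
  -> stable; tank 2 stays at 5 > 3
Tank 2 never reaches <=3 within 15 steps

Answer: -1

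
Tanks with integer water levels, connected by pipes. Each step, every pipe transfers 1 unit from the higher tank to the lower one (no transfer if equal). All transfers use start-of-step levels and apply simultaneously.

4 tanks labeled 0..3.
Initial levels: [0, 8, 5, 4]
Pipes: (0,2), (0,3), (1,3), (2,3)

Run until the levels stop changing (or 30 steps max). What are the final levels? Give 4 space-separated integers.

Step 1: flows [2->0,3->0,1->3,2->3] -> levels [2 7 3 5]
Step 2: flows [2->0,3->0,1->3,3->2] -> levels [4 6 3 4]
Step 3: flows [0->2,0=3,1->3,3->2] -> levels [3 5 5 4]
Step 4: flows [2->0,3->0,1->3,2->3] -> levels [5 4 3 5]
Step 5: flows [0->2,0=3,3->1,3->2] -> levels [4 5 5 3]
Step 6: flows [2->0,0->3,1->3,2->3] -> levels [4 4 3 6]
Step 7: flows [0->2,3->0,3->1,3->2] -> levels [4 5 5 3]
  -> period-2 cycle: step 7 state = step 5 state; never stabilizes
  -> state at step 30: (30-5) mod 2 = 1, same as step 6 -> [4 4 3 6]

Answer: 4 4 3 6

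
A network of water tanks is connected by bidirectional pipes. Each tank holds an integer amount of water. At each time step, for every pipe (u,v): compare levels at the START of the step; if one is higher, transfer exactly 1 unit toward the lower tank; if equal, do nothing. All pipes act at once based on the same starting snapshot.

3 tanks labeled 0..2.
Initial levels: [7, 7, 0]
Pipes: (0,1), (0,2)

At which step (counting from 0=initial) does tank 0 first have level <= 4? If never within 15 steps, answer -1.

Answer: 5

Derivation:
Step 1: flows [0=1,0->2] -> levels [6 7 1]
Step 2: flows [1->0,0->2] -> levels [6 6 2]
Step 3: flows [0=1,0->2] -> levels [5 6 3]
Step 4: flows [1->0,0->2] -> levels [5 5 4]
Step 5: flows [0=1,0->2] -> levels [4 5 5]
Tank 0 first reaches <=4 at step 5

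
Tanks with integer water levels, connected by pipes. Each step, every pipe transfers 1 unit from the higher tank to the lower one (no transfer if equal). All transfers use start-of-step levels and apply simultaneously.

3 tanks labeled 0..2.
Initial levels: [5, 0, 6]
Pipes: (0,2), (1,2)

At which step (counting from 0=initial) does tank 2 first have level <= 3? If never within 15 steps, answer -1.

Step 1: flows [2->0,2->1] -> levels [6 1 4]
Step 2: flows [0->2,2->1] -> levels [5 2 4]
Step 3: flows [0->2,2->1] -> levels [4 3 4]
Step 4: flows [0=2,2->1] -> levels [4 4 3]
Tank 2 first reaches <=3 at step 4

Answer: 4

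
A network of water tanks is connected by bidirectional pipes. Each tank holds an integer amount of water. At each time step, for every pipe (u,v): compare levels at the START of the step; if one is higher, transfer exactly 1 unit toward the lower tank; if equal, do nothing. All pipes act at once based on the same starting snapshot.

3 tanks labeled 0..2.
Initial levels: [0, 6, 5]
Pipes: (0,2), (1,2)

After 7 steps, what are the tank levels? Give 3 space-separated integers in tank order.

Answer: 3 3 5

Derivation:
Step 1: flows [2->0,1->2] -> levels [1 5 5]
Step 2: flows [2->0,1=2] -> levels [2 5 4]
Step 3: flows [2->0,1->2] -> levels [3 4 4]
Step 4: flows [2->0,1=2] -> levels [4 4 3]
Step 5: flows [0->2,1->2] -> levels [3 3 5]
Step 6: flows [2->0,2->1] -> levels [4 4 3]
  -> period-2 cycle: step 6 state = step 4 state
  -> state at step 7: (7-4) mod 2 = 1, same as step 5 -> [3 3 5]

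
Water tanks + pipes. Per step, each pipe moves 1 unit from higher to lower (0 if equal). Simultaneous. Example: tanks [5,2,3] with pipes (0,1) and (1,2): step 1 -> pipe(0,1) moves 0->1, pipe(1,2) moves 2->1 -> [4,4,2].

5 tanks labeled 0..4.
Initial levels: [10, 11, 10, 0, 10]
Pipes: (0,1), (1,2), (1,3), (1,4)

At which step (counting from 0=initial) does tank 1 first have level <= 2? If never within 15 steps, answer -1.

Answer: -1

Derivation:
Step 1: flows [1->0,1->2,1->3,1->4] -> levels [11 7 11 1 11]
Step 2: flows [0->1,2->1,1->3,4->1] -> levels [10 9 10 2 10]
Step 3: flows [0->1,2->1,1->3,4->1] -> levels [9 11 9 3 9]
Step 4: flows [1->0,1->2,1->3,1->4] -> levels [10 7 10 4 10]
Step 5: flows [0->1,2->1,1->3,4->1] -> levels [9 9 9 5 9]
Step 6: flows [0=1,1=2,1->3,1=4] -> levels [9 8 9 6 9]
Step 7: flows [0->1,2->1,1->3,4->1] -> levels [8 10 8 7 8]
Step 8: flows [1->0,1->2,1->3,1->4] -> levels [9 6 9 8 9]
Step 9: flows [0->1,2->1,3->1,4->1] -> levels [8 10 8 7 8]
  -> period-2 cycle (repeats step 7); tank 1 never drops to <=2
Tank 1 never reaches <=2 within 15 steps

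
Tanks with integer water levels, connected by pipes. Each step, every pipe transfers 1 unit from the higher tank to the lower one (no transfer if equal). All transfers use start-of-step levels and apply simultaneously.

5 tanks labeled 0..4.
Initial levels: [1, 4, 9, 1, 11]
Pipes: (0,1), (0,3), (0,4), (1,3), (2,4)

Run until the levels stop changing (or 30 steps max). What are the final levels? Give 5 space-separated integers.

Answer: 4 5 5 5 7

Derivation:
Step 1: flows [1->0,0=3,4->0,1->3,4->2] -> levels [3 2 10 2 9]
Step 2: flows [0->1,0->3,4->0,1=3,2->4] -> levels [2 3 9 3 9]
Step 3: flows [1->0,3->0,4->0,1=3,2=4] -> levels [5 2 9 2 8]
Step 4: flows [0->1,0->3,4->0,1=3,2->4] -> levels [4 3 8 3 8]
Step 5: flows [0->1,0->3,4->0,1=3,2=4] -> levels [3 4 8 4 7]
Step 6: flows [1->0,3->0,4->0,1=3,2->4] -> levels [6 3 7 3 7]
Step 7: flows [0->1,0->3,4->0,1=3,2=4] -> levels [5 4 7 4 6]
Step 8: flows [0->1,0->3,4->0,1=3,2->4] -> levels [4 5 6 5 6]
Step 9: flows [1->0,3->0,4->0,1=3,2=4] -> levels [7 4 6 4 5]
Step 10: flows [0->1,0->3,0->4,1=3,2->4] -> levels [4 5 5 5 7]
Step 11: flows [1->0,3->0,4->0,1=3,4->2] -> levels [7 4 6 4 5]
  -> period-2 cycle: step 11 state = step 9 state; never stabilizes
  -> state at step 30: (30-9) mod 2 = 1, same as step 10 -> [4 5 5 5 7]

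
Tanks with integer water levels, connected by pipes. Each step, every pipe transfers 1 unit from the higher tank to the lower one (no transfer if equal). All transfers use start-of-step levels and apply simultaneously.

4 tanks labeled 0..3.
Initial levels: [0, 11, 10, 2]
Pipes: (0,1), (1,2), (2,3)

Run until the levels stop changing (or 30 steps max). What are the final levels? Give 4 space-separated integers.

Step 1: flows [1->0,1->2,2->3] -> levels [1 9 10 3]
Step 2: flows [1->0,2->1,2->3] -> levels [2 9 8 4]
Step 3: flows [1->0,1->2,2->3] -> levels [3 7 8 5]
Step 4: flows [1->0,2->1,2->3] -> levels [4 7 6 6]
Step 5: flows [1->0,1->2,2=3] -> levels [5 5 7 6]
Step 6: flows [0=1,2->1,2->3] -> levels [5 6 5 7]
Step 7: flows [1->0,1->2,3->2] -> levels [6 4 7 6]
Step 8: flows [0->1,2->1,2->3] -> levels [5 6 5 7]
  -> period-2 cycle: step 8 state = step 6 state; never stabilizes
  -> state at step 30: (30-6) mod 2 = 0, same as step 6 -> [5 6 5 7]

Answer: 5 6 5 7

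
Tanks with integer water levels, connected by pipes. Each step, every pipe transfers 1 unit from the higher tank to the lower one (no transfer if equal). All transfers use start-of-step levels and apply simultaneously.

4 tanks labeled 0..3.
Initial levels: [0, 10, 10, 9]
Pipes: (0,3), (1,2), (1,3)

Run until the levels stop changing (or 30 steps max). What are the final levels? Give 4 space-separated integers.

Step 1: flows [3->0,1=2,1->3] -> levels [1 9 10 9]
Step 2: flows [3->0,2->1,1=3] -> levels [2 10 9 8]
Step 3: flows [3->0,1->2,1->3] -> levels [3 8 10 8]
Step 4: flows [3->0,2->1,1=3] -> levels [4 9 9 7]
Step 5: flows [3->0,1=2,1->3] -> levels [5 8 9 7]
Step 6: flows [3->0,2->1,1->3] -> levels [6 8 8 7]
Step 7: flows [3->0,1=2,1->3] -> levels [7 7 8 7]
Step 8: flows [0=3,2->1,1=3] -> levels [7 8 7 7]
Step 9: flows [0=3,1->2,1->3] -> levels [7 6 8 8]
Step 10: flows [3->0,2->1,3->1] -> levels [8 8 7 6]
Step 11: flows [0->3,1->2,1->3] -> levels [7 6 8 8]
  -> period-2 cycle: step 11 state = step 9 state; never stabilizes
  -> state at step 30: (30-9) mod 2 = 1, same as step 10 -> [8 8 7 6]

Answer: 8 8 7 6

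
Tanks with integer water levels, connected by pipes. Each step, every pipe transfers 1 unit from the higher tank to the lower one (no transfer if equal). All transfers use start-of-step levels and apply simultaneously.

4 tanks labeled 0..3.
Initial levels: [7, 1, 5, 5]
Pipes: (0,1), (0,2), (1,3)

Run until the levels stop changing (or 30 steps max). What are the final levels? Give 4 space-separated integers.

Answer: 4 5 5 4

Derivation:
Step 1: flows [0->1,0->2,3->1] -> levels [5 3 6 4]
Step 2: flows [0->1,2->0,3->1] -> levels [5 5 5 3]
Step 3: flows [0=1,0=2,1->3] -> levels [5 4 5 4]
Step 4: flows [0->1,0=2,1=3] -> levels [4 5 5 4]
Step 5: flows [1->0,2->0,1->3] -> levels [6 3 4 5]
Step 6: flows [0->1,0->2,3->1] -> levels [4 5 5 4]
  -> period-2 cycle: step 6 state = step 4 state; never stabilizes
  -> state at step 30: (30-4) mod 2 = 0, same as step 4 -> [4 5 5 4]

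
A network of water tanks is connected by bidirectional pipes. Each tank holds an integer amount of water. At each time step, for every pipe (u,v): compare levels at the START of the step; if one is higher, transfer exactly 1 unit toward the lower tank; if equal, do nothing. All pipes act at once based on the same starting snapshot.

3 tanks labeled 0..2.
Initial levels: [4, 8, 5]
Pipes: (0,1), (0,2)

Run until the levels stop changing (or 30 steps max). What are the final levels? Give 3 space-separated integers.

Step 1: flows [1->0,2->0] -> levels [6 7 4]
Step 2: flows [1->0,0->2] -> levels [6 6 5]
Step 3: flows [0=1,0->2] -> levels [5 6 6]
Step 4: flows [1->0,2->0] -> levels [7 5 5]
Step 5: flows [0->1,0->2] -> levels [5 6 6]
  -> period-2 cycle: step 5 state = step 3 state; never stabilizes
  -> state at step 30: (30-3) mod 2 = 1, same as step 4 -> [7 5 5]

Answer: 7 5 5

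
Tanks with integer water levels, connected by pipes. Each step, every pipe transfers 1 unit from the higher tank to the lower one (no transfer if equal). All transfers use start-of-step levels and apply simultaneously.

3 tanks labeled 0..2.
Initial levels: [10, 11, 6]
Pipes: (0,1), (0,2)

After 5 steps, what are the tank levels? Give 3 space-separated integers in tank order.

Step 1: flows [1->0,0->2] -> levels [10 10 7]
Step 2: flows [0=1,0->2] -> levels [9 10 8]
Step 3: flows [1->0,0->2] -> levels [9 9 9]
Step 4: flows [0=1,0=2] -> levels [9 9 9]
  -> stable; steps 5..5 unchanged -> [9 9 9]

Answer: 9 9 9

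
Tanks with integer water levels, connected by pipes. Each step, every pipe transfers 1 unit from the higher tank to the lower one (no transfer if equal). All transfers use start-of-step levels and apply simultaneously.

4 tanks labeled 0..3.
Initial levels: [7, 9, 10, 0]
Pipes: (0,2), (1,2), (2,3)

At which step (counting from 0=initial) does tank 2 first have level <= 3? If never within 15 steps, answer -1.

Step 1: flows [2->0,2->1,2->3] -> levels [8 10 7 1]
Step 2: flows [0->2,1->2,2->3] -> levels [7 9 8 2]
Step 3: flows [2->0,1->2,2->3] -> levels [8 8 7 3]
Step 4: flows [0->2,1->2,2->3] -> levels [7 7 8 4]
Step 5: flows [2->0,2->1,2->3] -> levels [8 8 5 5]
Step 6: flows [0->2,1->2,2=3] -> levels [7 7 7 5]
Step 7: flows [0=2,1=2,2->3] -> levels [7 7 6 6]
Step 8: flows [0->2,1->2,2=3] -> levels [6 6 8 6]
Step 9: flows [2->0,2->1,2->3] -> levels [7 7 5 7]
Step 10: flows [0->2,1->2,3->2] -> levels [6 6 8 6]
  -> period-2 cycle (repeats step 8); tank 2 never drops to <=3
Tank 2 never reaches <=3 within 15 steps

Answer: -1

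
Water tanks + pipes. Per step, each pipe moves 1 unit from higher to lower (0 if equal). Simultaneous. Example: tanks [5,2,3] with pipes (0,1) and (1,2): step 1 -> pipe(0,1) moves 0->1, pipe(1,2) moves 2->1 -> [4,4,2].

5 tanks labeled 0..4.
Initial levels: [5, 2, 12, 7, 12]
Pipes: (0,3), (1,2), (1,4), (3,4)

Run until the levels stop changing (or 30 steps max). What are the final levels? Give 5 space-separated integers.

Step 1: flows [3->0,2->1,4->1,4->3] -> levels [6 4 11 7 10]
Step 2: flows [3->0,2->1,4->1,4->3] -> levels [7 6 10 7 8]
Step 3: flows [0=3,2->1,4->1,4->3] -> levels [7 8 9 8 6]
Step 4: flows [3->0,2->1,1->4,3->4] -> levels [8 8 8 6 8]
Step 5: flows [0->3,1=2,1=4,4->3] -> levels [7 8 8 8 7]
Step 6: flows [3->0,1=2,1->4,3->4] -> levels [8 7 8 6 9]
Step 7: flows [0->3,2->1,4->1,4->3] -> levels [7 9 7 8 7]
Step 8: flows [3->0,1->2,1->4,3->4] -> levels [8 7 8 6 9]
  -> period-2 cycle: step 8 state = step 6 state; never stabilizes
  -> state at step 30: (30-6) mod 2 = 0, same as step 6 -> [8 7 8 6 9]

Answer: 8 7 8 6 9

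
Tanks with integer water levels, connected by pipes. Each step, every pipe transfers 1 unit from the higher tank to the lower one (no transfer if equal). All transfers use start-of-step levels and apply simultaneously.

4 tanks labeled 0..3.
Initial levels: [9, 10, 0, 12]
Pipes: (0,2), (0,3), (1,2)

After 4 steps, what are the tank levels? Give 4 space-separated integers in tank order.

Step 1: flows [0->2,3->0,1->2] -> levels [9 9 2 11]
Step 2: flows [0->2,3->0,1->2] -> levels [9 8 4 10]
Step 3: flows [0->2,3->0,1->2] -> levels [9 7 6 9]
Step 4: flows [0->2,0=3,1->2] -> levels [8 6 8 9]

Answer: 8 6 8 9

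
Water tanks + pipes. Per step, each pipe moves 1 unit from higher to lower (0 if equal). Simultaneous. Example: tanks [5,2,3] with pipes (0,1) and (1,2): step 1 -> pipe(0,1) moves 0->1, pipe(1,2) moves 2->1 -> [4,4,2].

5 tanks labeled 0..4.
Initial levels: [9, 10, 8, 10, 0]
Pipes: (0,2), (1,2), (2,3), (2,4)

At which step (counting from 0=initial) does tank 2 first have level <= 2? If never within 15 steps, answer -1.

Answer: -1

Derivation:
Step 1: flows [0->2,1->2,3->2,2->4] -> levels [8 9 10 9 1]
Step 2: flows [2->0,2->1,2->3,2->4] -> levels [9 10 6 10 2]
Step 3: flows [0->2,1->2,3->2,2->4] -> levels [8 9 8 9 3]
Step 4: flows [0=2,1->2,3->2,2->4] -> levels [8 8 9 8 4]
Step 5: flows [2->0,2->1,2->3,2->4] -> levels [9 9 5 9 5]
Step 6: flows [0->2,1->2,3->2,2=4] -> levels [8 8 8 8 5]
Step 7: flows [0=2,1=2,2=3,2->4] -> levels [8 8 7 8 6]
Step 8: flows [0->2,1->2,3->2,2->4] -> levels [7 7 9 7 7]
Step 9: flows [2->0,2->1,2->3,2->4] -> levels [8 8 5 8 8]
Step 10: flows [0->2,1->2,3->2,4->2] -> levels [7 7 9 7 7]
  -> period-2 cycle (repeats step 8); tank 2 never drops to <=2
Tank 2 never reaches <=2 within 15 steps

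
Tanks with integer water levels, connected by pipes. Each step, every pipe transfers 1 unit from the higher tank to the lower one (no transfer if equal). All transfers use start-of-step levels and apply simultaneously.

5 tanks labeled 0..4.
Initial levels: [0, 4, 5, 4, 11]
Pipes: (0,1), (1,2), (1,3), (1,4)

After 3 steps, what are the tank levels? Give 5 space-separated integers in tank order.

Step 1: flows [1->0,2->1,1=3,4->1] -> levels [1 5 4 4 10]
Step 2: flows [1->0,1->2,1->3,4->1] -> levels [2 3 5 5 9]
Step 3: flows [1->0,2->1,3->1,4->1] -> levels [3 5 4 4 8]

Answer: 3 5 4 4 8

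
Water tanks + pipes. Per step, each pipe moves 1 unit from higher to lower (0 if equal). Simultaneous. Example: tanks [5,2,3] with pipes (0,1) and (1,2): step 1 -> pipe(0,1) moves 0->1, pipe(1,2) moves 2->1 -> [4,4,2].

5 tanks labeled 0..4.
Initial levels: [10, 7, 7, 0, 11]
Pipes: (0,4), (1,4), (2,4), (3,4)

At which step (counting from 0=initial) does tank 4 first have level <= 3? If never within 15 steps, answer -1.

Answer: -1

Derivation:
Step 1: flows [4->0,4->1,4->2,4->3] -> levels [11 8 8 1 7]
Step 2: flows [0->4,1->4,2->4,4->3] -> levels [10 7 7 2 9]
Step 3: flows [0->4,4->1,4->2,4->3] -> levels [9 8 8 3 7]
Step 4: flows [0->4,1->4,2->4,4->3] -> levels [8 7 7 4 9]
Step 5: flows [4->0,4->1,4->2,4->3] -> levels [9 8 8 5 5]
Step 6: flows [0->4,1->4,2->4,3=4] -> levels [8 7 7 5 8]
Step 7: flows [0=4,4->1,4->2,4->3] -> levels [8 8 8 6 5]
Step 8: flows [0->4,1->4,2->4,3->4] -> levels [7 7 7 5 9]
Step 9: flows [4->0,4->1,4->2,4->3] -> levels [8 8 8 6 5]
  -> period-2 cycle (repeats step 7); tank 4 never drops to <=3
Tank 4 never reaches <=3 within 15 steps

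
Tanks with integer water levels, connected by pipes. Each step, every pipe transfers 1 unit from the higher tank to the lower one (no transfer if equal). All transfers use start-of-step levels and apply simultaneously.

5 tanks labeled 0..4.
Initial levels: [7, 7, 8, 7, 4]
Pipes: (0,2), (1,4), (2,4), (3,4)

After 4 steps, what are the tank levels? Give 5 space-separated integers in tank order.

Answer: 7 7 8 7 4

Derivation:
Step 1: flows [2->0,1->4,2->4,3->4] -> levels [8 6 6 6 7]
Step 2: flows [0->2,4->1,4->2,4->3] -> levels [7 7 8 7 4]
  -> period-2 cycle: step 2 state = step 0 state
  -> state at step 4: (4-0) mod 2 = 0, same as step 0 -> [7 7 8 7 4]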